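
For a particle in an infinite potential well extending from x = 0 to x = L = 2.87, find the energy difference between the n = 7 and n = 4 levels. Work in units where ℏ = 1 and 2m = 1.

ΔE = 39.5

E_n = n²π²ℏ²/(2mL²), so ΔE = (7² − 4²) π²ℏ²/(2mL²).
ΔE = 33 × π² / (2 × 0.5 × 2.87²) = 39.54.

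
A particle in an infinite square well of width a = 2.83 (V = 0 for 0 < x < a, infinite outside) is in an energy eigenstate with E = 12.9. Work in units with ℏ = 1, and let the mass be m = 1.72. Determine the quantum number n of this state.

n = 6

For an infinite well E_n = n²π²ℏ²/(2ma²), so n = (a/πℏ)√(2mE).
n = (2.83/π) × √(2 × 1.72 × 12.9) = 6.001 → n = 6.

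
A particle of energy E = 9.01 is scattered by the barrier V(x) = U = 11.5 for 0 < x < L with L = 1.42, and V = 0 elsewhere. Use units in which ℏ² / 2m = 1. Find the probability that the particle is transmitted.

T = 0.0305

Since E < U the interior solution is evanescent with decay constant κ = √(2m(U − E))/ℏ = 1.578.
κL = 2.241, sinh(κL) = 4.647.
Matching ψ, ψ′ at both faces gives T = [1 + U² sinh²(κL) / (4E(U − E))]⁻¹ = 1/32.82 = 0.0305.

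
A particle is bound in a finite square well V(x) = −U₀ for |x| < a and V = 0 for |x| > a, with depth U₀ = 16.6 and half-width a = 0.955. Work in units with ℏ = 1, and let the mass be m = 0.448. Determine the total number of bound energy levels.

Define the well-strength parameter z₀ = (a/ℏ)√(2mU₀) = 0.955 × √(2·0.448·16.6) = 3.683.
A new bound state (alternating even/odd) appears each time z₀ passes a multiple of π/2, so N = ⌊2z₀/π⌋ + 1 = ⌊2.345⌋ + 1 = 3.

N = 3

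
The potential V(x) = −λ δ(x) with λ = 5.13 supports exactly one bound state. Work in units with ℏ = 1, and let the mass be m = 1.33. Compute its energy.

For x ≠ 0 the bound state is ψ ∝ e^{−κ|x|}; integrating the TISE across the delta gives the cusp condition 2κ = 2mλ/ℏ², so κ = 6.823.
Then E = −ℏ²κ²/(2m) = −mλ²/(2ℏ²) = -17.50.

E = -17.5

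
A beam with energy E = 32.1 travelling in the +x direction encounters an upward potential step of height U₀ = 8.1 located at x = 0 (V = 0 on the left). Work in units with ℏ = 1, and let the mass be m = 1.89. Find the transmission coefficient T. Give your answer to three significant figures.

T = 0.995

On each side the TISE gives plane waves with k = √(2m(E − V))/ℏ: k₁ = √(2·1.89·32.1) = 11.02, k₂ = √(2·1.89·24) = 9.525.
Continuity of ψ and ψ′ at the step yields the reflection amplitude r = (k₁ − k₂)/(k₁ + k₂) = 0.07257; thus R = |r|² = 0.005267, T = 0.9947.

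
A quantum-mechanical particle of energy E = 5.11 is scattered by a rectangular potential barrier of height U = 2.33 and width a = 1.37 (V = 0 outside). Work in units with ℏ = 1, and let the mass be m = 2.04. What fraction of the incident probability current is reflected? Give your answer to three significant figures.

E > U: inside the barrier k₂ = √(2m(E − U))/ℏ = 3.368, k₂a = 4.614.
T = [1 + U² sin²(k₂a) / (4E(E − U))]⁻¹ = 1/1.095 = 0.914.
R = 1 − T = 0.0864.

R = 0.0864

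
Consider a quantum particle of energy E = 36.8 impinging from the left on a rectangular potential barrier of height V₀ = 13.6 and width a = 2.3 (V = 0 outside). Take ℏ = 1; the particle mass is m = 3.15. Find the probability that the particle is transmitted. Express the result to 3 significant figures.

Above the barrier the interior wavenumber is k₂ = √(2m(E − V₀))/ℏ = 12.09, giving phase k₂a = 27.81.
T = [1 + V₀² sin²(k₂a) / (4E(E − V₀))]⁻¹ = 1/1.011 = 0.989.

T = 0.989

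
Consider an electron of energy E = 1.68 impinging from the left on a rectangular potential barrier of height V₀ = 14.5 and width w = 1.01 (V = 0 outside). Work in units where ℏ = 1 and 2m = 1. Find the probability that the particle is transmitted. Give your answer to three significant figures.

T = 0.00118

E < V₀: inside the barrier ψ ∝ e^{±κx} with κ = √(2m(V₀ − E))/ℏ = 3.581.
κw = 3.616, sinh(κw) = 18.59.
Matching ψ, ψ′ at both faces gives T = [1 + V₀² sinh²(κw) / (4E(V₀ − E))]⁻¹ = 1/844.1 = 0.00118.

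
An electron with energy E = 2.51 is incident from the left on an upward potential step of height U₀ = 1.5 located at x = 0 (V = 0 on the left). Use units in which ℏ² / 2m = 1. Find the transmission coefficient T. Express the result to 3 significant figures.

T = 0.950

On each side the TISE gives plane waves with k = √(2m(E − V))/ℏ: k₁ = √(2·½·2.51) = 1.584, k₂ = √(2·½·1.01) = 1.005.
Matching ψ and ψ′ at x = 0 gives r = (k₁ − k₂)/(k₁ + k₂), so R = r² = 0.05006 and T = 1 − R = 0.9499.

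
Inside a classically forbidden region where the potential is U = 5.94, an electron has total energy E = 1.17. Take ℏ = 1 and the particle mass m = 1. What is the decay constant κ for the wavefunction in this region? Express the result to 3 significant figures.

Since E < U the TISE in this region is ψ'' = κ²ψ with κ = √(2m(U − E))/ℏ.
κ = √(2 × 1 × 4.77) = 3.089.

κ = 3.09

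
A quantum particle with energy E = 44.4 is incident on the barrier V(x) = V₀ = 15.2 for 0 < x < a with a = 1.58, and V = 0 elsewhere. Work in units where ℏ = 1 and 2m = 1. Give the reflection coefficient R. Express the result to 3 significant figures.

Above the barrier the interior wavenumber is k₂ = √(2m(E − V₀))/ℏ = 5.404, giving phase k₂a = 8.538.
Matching at both interfaces gives T⁻¹ = 1 + V₀² sin²(k₂a) / [4E(E − V₀)] = 1.027, hence T = 0.974.
R = 1 − T = 0.0261.

R = 0.0261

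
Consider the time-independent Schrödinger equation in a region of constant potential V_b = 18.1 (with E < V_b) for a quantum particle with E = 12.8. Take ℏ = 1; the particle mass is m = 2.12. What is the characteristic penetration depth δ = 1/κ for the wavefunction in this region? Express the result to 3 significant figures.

Since E < V_b the TISE in this region is ψ'' = κ²ψ with κ = √(2m(V_b − E))/ℏ.
κ = √(2 × 2.12 × 5.3) = 4.740. The penetration depth is δ = 1/κ = 0.211.

δ = 0.211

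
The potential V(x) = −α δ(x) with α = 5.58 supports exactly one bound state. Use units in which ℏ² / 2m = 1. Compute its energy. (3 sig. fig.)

E = -7.78

The bound state is ψ(x) = √κ e^{−κ|x|}. The derivative jump ψ'(0⁺) − ψ'(0⁻) = −(2mα/ℏ²)ψ(0) fixes κ = mα/ℏ² = 2.790.
Then E = −ℏ²κ²/(2m) = −mα²/(2ℏ²) = -7.784.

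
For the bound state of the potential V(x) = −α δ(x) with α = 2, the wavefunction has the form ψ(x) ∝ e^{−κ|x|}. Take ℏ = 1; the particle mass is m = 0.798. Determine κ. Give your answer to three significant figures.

κ = 1.60

Integrate −(ℏ²/2m)ψ'' − αδ(x)ψ = Eψ from −ε to +ε: the ψ'' term gives ψ'(0⁺) − ψ'(0⁻) and the δ term gives −(2mα/ℏ²)ψ(0).
With ψ ∝ e^{−κ|x|} this yields −2κ = −2mα/ℏ², so κ = mα/ℏ² = 1.596.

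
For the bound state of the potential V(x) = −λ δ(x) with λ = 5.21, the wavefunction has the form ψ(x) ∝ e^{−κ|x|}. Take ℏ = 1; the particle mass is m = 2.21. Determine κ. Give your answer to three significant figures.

κ = 11.5

Integrating the TISE across x = 0 gives the cusp condition ψ'(0⁺) − ψ'(0⁻) = −(2mλ/ℏ²)ψ(0).
With ψ ∝ e^{−κ|x|} this yields −2κ = −2mλ/ℏ², so κ = mλ/ℏ² = 11.51.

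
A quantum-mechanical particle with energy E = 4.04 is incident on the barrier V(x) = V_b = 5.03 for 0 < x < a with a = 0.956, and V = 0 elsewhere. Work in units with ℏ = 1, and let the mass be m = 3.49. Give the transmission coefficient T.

E < V_b: inside the barrier ψ ∝ e^{±κx} with κ = √(2m(V_b − E))/ℏ = 2.629.
κa = 2.513, sinh(κa) = 6.131.
The exact tunnelling result is T⁻¹ = 1 + V_b² sinh²(κa) / [4E(V_b − E)] = 60.44, so T = 0.0165.

T = 0.0165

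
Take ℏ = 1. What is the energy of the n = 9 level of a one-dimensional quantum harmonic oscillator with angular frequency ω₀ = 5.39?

E = 51.2

The oscillator eigenvalues are E_n = ℏω₀(n + ½), so E_9 = 5.39 × 9.5 = 51.21.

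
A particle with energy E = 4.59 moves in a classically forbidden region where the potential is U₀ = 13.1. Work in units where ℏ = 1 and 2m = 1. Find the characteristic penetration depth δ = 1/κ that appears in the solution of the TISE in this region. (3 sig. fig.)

Since E < U₀ the TISE in this region is ψ'' = κ²ψ with κ = √(2m(U₀ − E))/ℏ.
κ = √(2 × 0.5 × 8.51) = 2.917. The penetration depth is δ = 1/κ = 0.343.

δ = 0.343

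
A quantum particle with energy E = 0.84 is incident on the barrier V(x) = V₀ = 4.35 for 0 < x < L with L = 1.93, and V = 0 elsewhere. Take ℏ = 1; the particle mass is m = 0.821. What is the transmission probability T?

Since E < V₀ the interior solution is evanescent with decay constant κ = √(2m(V₀ − E))/ℏ = 2.401.
κL = 4.633, sinh(κL) = 51.43.
Matching ψ, ψ′ at both faces gives T = [1 + V₀² sinh²(κL) / (4E(V₀ − E))]⁻¹ = 1/4244 = 0.000236.

T = 0.000236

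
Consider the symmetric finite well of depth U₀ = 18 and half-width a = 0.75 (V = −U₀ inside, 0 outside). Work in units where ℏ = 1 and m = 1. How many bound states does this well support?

N = 3

The dimensionless depth is z₀ = a√(2mU₀)/ℏ = 0.75 × √(36.00) = 4.500.
The even/odd transcendental equations gain one root per π/2 in z₀, giving N = 1 + ⌊2z₀/π⌋ = 1 + ⌊2.865⌋ = 3.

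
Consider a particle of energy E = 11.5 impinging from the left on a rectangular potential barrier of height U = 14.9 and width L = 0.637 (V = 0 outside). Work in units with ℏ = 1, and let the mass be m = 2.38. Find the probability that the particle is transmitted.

Since E < U the interior solution is evanescent with decay constant κ = √(2m(U − E))/ℏ = 4.023.
κL = 2.563, sinh(κL) = 6.446.
Matching ψ, ψ′ at both faces gives T = [1 + U² sinh²(κL) / (4E(U − E))]⁻¹ = 1/59.99 = 0.0167.

T = 0.0167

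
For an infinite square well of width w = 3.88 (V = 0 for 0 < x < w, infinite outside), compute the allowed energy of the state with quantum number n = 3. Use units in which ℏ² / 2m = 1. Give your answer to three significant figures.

E = 5.90

Requiring ψ(0) = ψ(w) = 0 quantises k = nπ/w, hence E_n = ℏ²k²/2m = n²π²ℏ²/(2mw²).
E_3 = 3² × π² / (2 × 0.5 × 3.88²) = 5.900.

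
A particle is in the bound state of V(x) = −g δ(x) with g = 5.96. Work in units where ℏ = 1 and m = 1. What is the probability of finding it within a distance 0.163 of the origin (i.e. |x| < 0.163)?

The normalised bound state is ψ = √κ e^{−κ|x|} with κ = mg/ℏ² = 5.960.
P(|x| < d) = ∫_{−d}^{d} κ e^{−2κ|x|} dx = 1 − e^{−2κd} = 1 − e^{−1.943} = 0.8567.

P = 0.857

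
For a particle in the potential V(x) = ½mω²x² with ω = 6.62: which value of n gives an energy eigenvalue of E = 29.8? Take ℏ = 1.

Invert E_n = (n + ½)ℏω: n = E/ℏω − ½ = 4.002, so n = 4.

n = 4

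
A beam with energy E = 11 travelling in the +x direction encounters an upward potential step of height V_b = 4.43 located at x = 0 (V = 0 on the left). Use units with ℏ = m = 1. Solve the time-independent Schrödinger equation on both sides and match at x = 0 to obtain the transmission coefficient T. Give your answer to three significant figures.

On each side the TISE gives plane waves with k = √(2m(E − V))/ℏ: k₁ = √(2·1·11) = 4.690, k₂ = √(2·1·6.57) = 3.625.
Matching ψ and ψ′ at x = 0 gives r = (k₁ − k₂)/(k₁ + k₂), so R = r² = 0.01642 and T = 1 − R = 0.9836.

T = 0.984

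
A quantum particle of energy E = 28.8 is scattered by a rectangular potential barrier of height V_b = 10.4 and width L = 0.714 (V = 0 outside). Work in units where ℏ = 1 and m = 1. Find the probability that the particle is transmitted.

T = 0.958

E > V_b: inside the barrier k₂ = √(2m(E − V_b))/ℏ = 6.066, k₂L = 4.331.
T = [1 + V_b² sin²(k₂L) / (4E(E − V_b))]⁻¹ = 1/1.044 = 0.958.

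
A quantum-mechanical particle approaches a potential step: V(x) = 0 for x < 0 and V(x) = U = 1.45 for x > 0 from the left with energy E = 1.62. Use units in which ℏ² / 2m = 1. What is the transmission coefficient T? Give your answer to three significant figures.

T = 0.739

On each side the TISE gives plane waves with k = √(2m(E − V))/ℏ: k₁ = √(2·½·1.62) = 1.273, k₂ = √(2·½·0.17) = 0.4123.
Matching ψ and ψ′ at x = 0 gives r = (k₁ − k₂)/(k₁ + k₂), so R = r² = 0.2608 and T = 1 − R = 0.7392.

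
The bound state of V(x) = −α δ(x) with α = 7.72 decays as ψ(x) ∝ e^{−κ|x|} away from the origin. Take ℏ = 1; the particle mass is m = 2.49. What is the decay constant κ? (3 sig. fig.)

κ = 19.2

Integrate −(ℏ²/2m)ψ'' − αδ(x)ψ = Eψ from −ε to +ε: the ψ'' term gives ψ'(0⁺) − ψ'(0⁻) and the δ term gives −(2mα/ℏ²)ψ(0).
With ψ ∝ e^{−κ|x|} this yields −2κ = −2mα/ℏ², so κ = mα/ℏ² = 19.22.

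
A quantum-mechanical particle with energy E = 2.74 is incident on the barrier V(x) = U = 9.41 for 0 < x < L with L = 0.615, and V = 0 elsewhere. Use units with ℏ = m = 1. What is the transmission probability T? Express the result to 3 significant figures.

E < U: inside the barrier ψ ∝ e^{±κx} with κ = √(2m(U − E))/ℏ = 3.652.
κL = 2.246, sinh(κL) = 4.673.
Matching ψ, ψ′ at both faces gives T = [1 + U² sinh²(κL) / (4E(U − E))]⁻¹ = 1/27.45 = 0.0364.

T = 0.0364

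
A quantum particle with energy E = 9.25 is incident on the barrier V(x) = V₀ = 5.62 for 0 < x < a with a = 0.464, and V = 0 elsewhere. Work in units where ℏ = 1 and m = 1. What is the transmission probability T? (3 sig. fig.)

E > V₀: inside the barrier k₂ = √(2m(E − V₀))/ℏ = 2.694, k₂a = 1.250.
Matching at both interfaces gives T⁻¹ = 1 + V₀² sin²(k₂a) / [4E(E − V₀)] = 1.212, hence T = 0.825.

T = 0.825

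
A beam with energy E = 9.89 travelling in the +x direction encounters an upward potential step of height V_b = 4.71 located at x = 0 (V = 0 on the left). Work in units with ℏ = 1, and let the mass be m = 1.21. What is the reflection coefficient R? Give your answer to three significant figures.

On each side the TISE gives plane waves with k = √(2m(E − V))/ℏ: k₁ = √(2·1.21·9.89) = 4.892, k₂ = √(2·1.21·5.18) = 3.541.
Matching ψ and ψ′ at x = 0 gives r = (k₁ − k₂)/(k₁ + k₂), so R = r² = 0.02569 and T = 1 − R = 0.9743.

R = 0.0257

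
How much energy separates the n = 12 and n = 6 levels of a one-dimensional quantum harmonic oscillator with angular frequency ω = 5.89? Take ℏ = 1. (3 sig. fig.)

ΔE = 35.3

E_n = ℏω(n + ½), so ΔE = (12 − 6) ℏω = 6 × 5.89 = 35.34.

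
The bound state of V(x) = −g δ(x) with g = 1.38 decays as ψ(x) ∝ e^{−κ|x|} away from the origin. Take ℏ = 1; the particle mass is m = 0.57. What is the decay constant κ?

Integrate −(ℏ²/2m)ψ'' − gδ(x)ψ = Eψ from −ε to +ε: the ψ'' term gives ψ'(0⁺) − ψ'(0⁻) and the δ term gives −(2mg/ℏ²)ψ(0).
With ψ ∝ e^{−κ|x|} this yields −2κ = −2mg/ℏ², so κ = mg/ℏ² = 0.7866.

κ = 0.787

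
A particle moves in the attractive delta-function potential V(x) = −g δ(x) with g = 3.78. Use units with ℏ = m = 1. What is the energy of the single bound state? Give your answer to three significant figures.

E = -7.14

The bound state is ψ(x) = √κ e^{−κ|x|}. The derivative jump ψ'(0⁺) − ψ'(0⁻) = −(2mg/ℏ²)ψ(0) fixes κ = mg/ℏ² = 3.780.
Then E = −ℏ²κ²/(2m) = −mg²/(2ℏ²) = -7.144.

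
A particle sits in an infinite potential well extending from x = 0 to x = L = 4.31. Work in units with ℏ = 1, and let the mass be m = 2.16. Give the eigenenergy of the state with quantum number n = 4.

Requiring ψ(0) = ψ(L) = 0 quantises k = nπ/L, hence E_n = ℏ²k²/2m = n²π²ℏ²/(2mL²).
E_4 = 4² × π² / (2 × 2.16 × 4.31²) = 1.968.

E = 1.97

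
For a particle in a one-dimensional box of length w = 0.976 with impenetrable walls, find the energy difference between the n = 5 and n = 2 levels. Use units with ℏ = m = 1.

ΔE = 109

E_n = n²π²ℏ²/(2mw²), so ΔE = (5² − 2²) π²ℏ²/(2mw²).
ΔE = 21 × π² / (2 × 1 × 0.976²) = 108.8.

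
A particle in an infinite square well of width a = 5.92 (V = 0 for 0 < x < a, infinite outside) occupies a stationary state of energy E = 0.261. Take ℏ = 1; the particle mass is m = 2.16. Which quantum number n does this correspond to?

From E_n = n²π²ℏ²/(2ma²) invert to n = √(2ma²E)/(πℏ).
n = (5.92/π) × √(2 × 2.16 × 0.261) = 2.001 → n = 2.

n = 2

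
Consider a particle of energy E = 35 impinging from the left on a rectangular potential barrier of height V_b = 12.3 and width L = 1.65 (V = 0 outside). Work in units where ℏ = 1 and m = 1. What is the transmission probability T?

Above the barrier the interior wavenumber is k₂ = √(2m(E − V_b))/ℏ = 6.738, giving phase k₂L = 11.12.
T = [1 + V_b² sin²(k₂L) / (4E(E − V_b))]⁻¹ = 1/1.047 = 0.955.

T = 0.955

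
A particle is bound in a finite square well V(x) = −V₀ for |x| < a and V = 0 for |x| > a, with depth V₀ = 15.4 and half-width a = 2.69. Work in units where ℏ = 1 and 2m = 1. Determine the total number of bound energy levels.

The dimensionless depth is z₀ = a√(2mV₀)/ℏ = 2.69 × √(15.40) = 10.56.
A new bound state (alternating even/odd) appears each time z₀ passes a multiple of π/2, so N = ⌊2z₀/π⌋ + 1 = ⌊6.720⌋ + 1 = 7.

N = 7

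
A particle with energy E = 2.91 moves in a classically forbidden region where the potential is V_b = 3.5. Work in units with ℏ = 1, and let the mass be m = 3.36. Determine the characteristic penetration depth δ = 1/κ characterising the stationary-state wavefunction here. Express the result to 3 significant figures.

δ = 0.502

Since E < V_b the TISE in this region is ψ'' = κ²ψ with κ = √(2m(V_b − E))/ℏ.
κ = √(2 × 3.36 × 0.59) = 1.991. The penetration depth is δ = 1/κ = 0.502.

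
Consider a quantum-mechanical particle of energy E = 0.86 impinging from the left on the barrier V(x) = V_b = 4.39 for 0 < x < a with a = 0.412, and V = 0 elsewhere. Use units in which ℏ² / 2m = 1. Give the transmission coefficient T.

Since E < V_b the interior solution is evanescent with decay constant κ = √(2m(V_b − E))/ℏ = 1.879.
κa = 0.7741, sinh(κa) = 0.8537.
Matching ψ, ψ′ at both faces gives T = [1 + V_b² sinh²(κa) / (4E(V_b − E))]⁻¹ = 1/2.157 = 0.464.

T = 0.464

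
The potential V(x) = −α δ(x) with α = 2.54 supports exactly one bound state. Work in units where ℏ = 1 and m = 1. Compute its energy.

For x ≠ 0 the bound state is ψ ∝ e^{−κ|x|}; integrating the TISE across the delta gives the cusp condition 2κ = 2mα/ℏ², so κ = 2.540.
Then E = −ℏ²κ²/(2m) = −mα²/(2ℏ²) = -3.226.

E = -3.23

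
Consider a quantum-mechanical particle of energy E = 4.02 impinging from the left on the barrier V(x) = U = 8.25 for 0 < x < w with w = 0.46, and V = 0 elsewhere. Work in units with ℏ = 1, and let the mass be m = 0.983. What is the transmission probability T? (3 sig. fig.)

T = 0.246

E < U: inside the barrier ψ ∝ e^{±κx} with κ = √(2m(U − E))/ℏ = 2.884.
κw = 1.327, sinh(κw) = 1.751.
The exact tunnelling result is T⁻¹ = 1 + U² sinh²(κw) / [4E(U − E)] = 4.069, so T = 0.246.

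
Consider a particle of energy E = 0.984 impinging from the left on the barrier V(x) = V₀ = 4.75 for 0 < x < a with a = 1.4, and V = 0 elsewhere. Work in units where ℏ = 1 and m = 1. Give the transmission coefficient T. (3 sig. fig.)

T = 0.00121

E < V₀: inside the barrier ψ ∝ e^{±κx} with κ = √(2m(V₀ − E))/ℏ = 2.744.
κa = 3.842, sinh(κa) = 23.30.
Matching ψ, ψ′ at both faces gives T = [1 + V₀² sinh²(κa) / (4E(V₀ − E))]⁻¹ = 1/827.6 = 0.00121.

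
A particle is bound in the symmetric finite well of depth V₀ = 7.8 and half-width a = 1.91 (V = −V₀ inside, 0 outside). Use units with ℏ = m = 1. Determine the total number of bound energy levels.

N = 5

Define the well-strength parameter z₀ = (a/ℏ)√(2mV₀) = 1.91 × √(2·1·7.8) = 7.544.
A new bound state (alternating even/odd) appears each time z₀ passes a multiple of π/2, so N = ⌊2z₀/π⌋ + 1 = ⌊4.803⌋ + 1 = 5.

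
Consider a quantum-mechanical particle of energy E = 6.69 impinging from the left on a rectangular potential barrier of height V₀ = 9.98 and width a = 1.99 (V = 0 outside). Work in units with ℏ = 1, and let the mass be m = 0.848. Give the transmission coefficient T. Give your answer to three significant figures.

T = 0.000292

E < V₀: inside the barrier ψ ∝ e^{±κx} with κ = √(2m(V₀ − E))/ℏ = 2.362.
κa = 4.701, sinh(κa) = 55.01.
Matching ψ, ψ′ at both faces gives T = [1 + V₀² sinh²(κa) / (4E(V₀ − E))]⁻¹ = 1/3424 = 0.000292.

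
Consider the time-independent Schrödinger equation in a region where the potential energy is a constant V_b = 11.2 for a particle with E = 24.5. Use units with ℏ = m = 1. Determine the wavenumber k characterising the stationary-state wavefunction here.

k = 5.16

With E > V_b the solution is oscillatory, ψ ∝ e^{±ikx} with k = √(2m(E − V_b))/ℏ.
k = √(2 × 1 × 13.3) = 5.158.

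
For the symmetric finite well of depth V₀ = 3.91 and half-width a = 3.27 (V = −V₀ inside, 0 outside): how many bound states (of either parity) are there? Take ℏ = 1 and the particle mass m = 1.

N = 6

The dimensionless depth is z₀ = a√(2mV₀)/ℏ = 3.27 × √(7.820) = 9.144.
The even/odd transcendental equations gain one root per π/2 in z₀, giving N = 1 + ⌊2z₀/π⌋ = 1 + ⌊5.821⌋ = 6.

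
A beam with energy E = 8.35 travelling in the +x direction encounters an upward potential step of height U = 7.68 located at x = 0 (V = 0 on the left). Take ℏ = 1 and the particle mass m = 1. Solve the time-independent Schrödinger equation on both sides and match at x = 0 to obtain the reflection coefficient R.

The wavenumbers are k₁ = √(2mE)/ℏ = 4.087 on the left and k₂ = √(2m(E − U))/ℏ = 1.158 on the right.
Matching ψ and ψ′ at x = 0 gives r = (k₁ − k₂)/(k₁ + k₂), so R = r² = 0.3119 and T = 1 − R = 0.6881.

R = 0.312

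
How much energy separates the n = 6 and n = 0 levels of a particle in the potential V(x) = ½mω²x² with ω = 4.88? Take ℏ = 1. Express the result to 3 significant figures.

ΔE = 29.3

E_n = ℏω(n + ½), so ΔE = (6 − 0) ℏω = 6 × 4.88 = 29.28.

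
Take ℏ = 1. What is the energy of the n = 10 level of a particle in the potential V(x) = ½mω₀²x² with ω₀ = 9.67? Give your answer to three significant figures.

The oscillator eigenvalues are E_n = ℏω₀(n + ½), so E_10 = 9.67 × 10.5 = 101.5.

E = 102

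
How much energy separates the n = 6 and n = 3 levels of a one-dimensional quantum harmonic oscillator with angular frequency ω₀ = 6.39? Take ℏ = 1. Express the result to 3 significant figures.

ΔE = 19.2

E_n = ℏω₀(n + ½), so ΔE = (6 − 3) ℏω₀ = 3 × 6.39 = 19.17.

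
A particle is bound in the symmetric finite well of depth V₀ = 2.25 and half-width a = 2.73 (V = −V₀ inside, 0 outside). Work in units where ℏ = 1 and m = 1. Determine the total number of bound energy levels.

The dimensionless depth is z₀ = a√(2mV₀)/ℏ = 2.73 × √(4.500) = 5.791.
A new bound state (alternating even/odd) appears each time z₀ passes a multiple of π/2, so N = ⌊2z₀/π⌋ + 1 = ⌊3.687⌋ + 1 = 4.

N = 4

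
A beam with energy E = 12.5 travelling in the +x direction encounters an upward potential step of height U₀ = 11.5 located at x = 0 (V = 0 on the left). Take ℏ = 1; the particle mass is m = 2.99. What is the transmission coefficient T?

T = 0.687

On each side the TISE gives plane waves with k = √(2m(E − V))/ℏ: k₁ = √(2·2.99·12.5) = 8.646, k₂ = √(2·2.99·1) = 2.445.
Matching ψ and ψ′ at x = 0 gives r = (k₁ − k₂)/(k₁ + k₂), so R = r² = 0.3125 and T = 1 − R = 0.6875.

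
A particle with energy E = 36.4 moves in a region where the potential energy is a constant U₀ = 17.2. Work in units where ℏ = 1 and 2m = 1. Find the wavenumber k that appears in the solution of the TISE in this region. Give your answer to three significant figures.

k = 4.38

With E > U₀ the solution is oscillatory, ψ ∝ e^{±ikx} with k = √(2m(E − U₀))/ℏ.
k = √(2 × 0.5 × 19.2) = 4.382.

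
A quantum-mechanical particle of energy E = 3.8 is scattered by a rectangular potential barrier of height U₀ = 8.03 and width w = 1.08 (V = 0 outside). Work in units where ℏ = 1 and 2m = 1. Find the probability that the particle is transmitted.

T = 0.0459

E < U₀: inside the barrier ψ ∝ e^{±κx} with κ = √(2m(U₀ − E))/ℏ = 2.057.
κw = 2.221, sinh(κw) = 4.555.
The exact tunnelling result is T⁻¹ = 1 + U₀² sinh²(κw) / [4E(U₀ − E)] = 21.81, so T = 0.0459.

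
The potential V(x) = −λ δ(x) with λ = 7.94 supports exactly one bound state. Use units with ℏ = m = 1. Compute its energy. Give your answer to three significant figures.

E = -31.5

For x ≠ 0 the bound state is ψ ∝ e^{−κ|x|}; integrating the TISE across the delta gives the cusp condition 2κ = 2mλ/ℏ², so κ = 7.940.
Then E = −ℏ²κ²/(2m) = −mλ²/(2ℏ²) = -31.52.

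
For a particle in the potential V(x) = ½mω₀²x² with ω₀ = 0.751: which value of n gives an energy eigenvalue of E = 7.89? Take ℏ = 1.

Invert E_n = (n + ½)ℏω₀: n = E/ℏω₀ − ½ = 10.006, so n = 10.

n = 10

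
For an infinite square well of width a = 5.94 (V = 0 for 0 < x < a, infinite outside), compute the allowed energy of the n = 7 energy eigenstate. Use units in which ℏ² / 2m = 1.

E = 13.7

The infinite-well eigenfunctions ψ_n = √(2/a) sin(nπx/a) vanish at both walls, giving E_n = n²π²ℏ²/(2ma²).
E_7 = 7² × π² / (2 × 0.5 × 5.94²) = 13.71.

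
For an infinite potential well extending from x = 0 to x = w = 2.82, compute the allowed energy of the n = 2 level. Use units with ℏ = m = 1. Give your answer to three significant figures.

E = 2.48

Requiring ψ(0) = ψ(w) = 0 quantises k = nπ/w, hence E_n = ℏ²k²/2m = n²π²ℏ²/(2mw²).
E_2 = 2² × π² / (2 × 1 × 2.82²) = 2.482.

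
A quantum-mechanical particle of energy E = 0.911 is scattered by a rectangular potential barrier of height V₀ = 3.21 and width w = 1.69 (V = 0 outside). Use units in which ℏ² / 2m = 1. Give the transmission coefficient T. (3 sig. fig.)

Since E < V₀ the interior solution is evanescent with decay constant κ = √(2m(V₀ − E))/ℏ = 1.516.
κw = 2.562, sinh(κw) = 6.445.
The exact tunnelling result is T⁻¹ = 1 + V₀² sinh²(κw) / [4E(V₀ − E)] = 52.09, so T = 0.0192.

T = 0.0192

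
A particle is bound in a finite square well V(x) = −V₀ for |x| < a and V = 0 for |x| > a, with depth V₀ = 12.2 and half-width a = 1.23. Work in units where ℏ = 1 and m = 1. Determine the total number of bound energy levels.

N = 4

Define the well-strength parameter z₀ = (a/ℏ)√(2mV₀) = 1.23 × √(2·1·12.2) = 6.076.
The even/odd transcendental equations gain one root per π/2 in z₀, giving N = 1 + ⌊2z₀/π⌋ = 1 + ⌊3.868⌋ = 4.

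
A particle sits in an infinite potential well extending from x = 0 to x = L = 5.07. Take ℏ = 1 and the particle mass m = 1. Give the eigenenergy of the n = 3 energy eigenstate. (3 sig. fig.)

E = 1.73

The infinite-well eigenfunctions ψ_n = √(2/L) sin(nπx/L) vanish at both walls, giving E_n = n²π²ℏ²/(2mL²).
E_3 = 3² × π² / (2 × 1 × 5.07²) = 1.728.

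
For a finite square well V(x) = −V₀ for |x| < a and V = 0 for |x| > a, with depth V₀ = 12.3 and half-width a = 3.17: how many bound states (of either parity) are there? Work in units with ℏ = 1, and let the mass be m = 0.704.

N = 9

The dimensionless depth is z₀ = a√(2mV₀)/ℏ = 3.17 × √(17.32) = 13.19.
A new bound state (alternating even/odd) appears each time z₀ passes a multiple of π/2, so N = ⌊2z₀/π⌋ + 1 = ⌊8.398⌋ + 1 = 9.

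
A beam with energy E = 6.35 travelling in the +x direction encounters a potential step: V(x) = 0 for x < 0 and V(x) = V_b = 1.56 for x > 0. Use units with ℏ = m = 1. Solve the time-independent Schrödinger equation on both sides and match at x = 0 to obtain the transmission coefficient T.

On each side the TISE gives plane waves with k = √(2m(E − V))/ℏ: k₁ = √(2·1·6.35) = 3.564, k₂ = √(2·1·4.79) = 3.095.
Continuity of ψ and ψ′ at the step yields the reflection amplitude r = (k₁ − k₂)/(k₁ + k₂) = 0.07036; thus R = |r|² = 0.004951, T = 0.9950.

T = 0.995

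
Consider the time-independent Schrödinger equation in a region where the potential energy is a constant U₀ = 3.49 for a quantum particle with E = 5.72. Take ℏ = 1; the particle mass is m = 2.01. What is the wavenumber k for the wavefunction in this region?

With E > U₀ the solution is oscillatory, ψ ∝ e^{±ikx} with k = √(2m(E − U₀))/ℏ.
k = √(2 × 2.01 × 2.23) = 2.994.

k = 2.99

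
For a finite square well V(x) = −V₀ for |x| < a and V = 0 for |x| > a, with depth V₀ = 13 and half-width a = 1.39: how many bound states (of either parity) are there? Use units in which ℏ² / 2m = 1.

N = 4

Define the well-strength parameter z₀ = (a/ℏ)√(2mV₀) = 1.39 × √(2·0.5·13) = 5.012.
A new bound state (alternating even/odd) appears each time z₀ passes a multiple of π/2, so N = ⌊2z₀/π⌋ + 1 = ⌊3.191⌋ + 1 = 4.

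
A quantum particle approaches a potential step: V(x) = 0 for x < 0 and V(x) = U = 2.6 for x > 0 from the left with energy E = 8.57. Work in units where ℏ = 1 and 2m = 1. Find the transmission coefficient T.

On each side the TISE gives plane waves with k = √(2m(E − V))/ℏ: k₁ = √(2·½·8.57) = 2.927, k₂ = √(2·½·5.97) = 2.443.
Matching ψ and ψ′ at x = 0 gives r = (k₁ − k₂)/(k₁ + k₂), so R = r² = 0.008124 and T = 1 − R = 0.9919.

T = 0.992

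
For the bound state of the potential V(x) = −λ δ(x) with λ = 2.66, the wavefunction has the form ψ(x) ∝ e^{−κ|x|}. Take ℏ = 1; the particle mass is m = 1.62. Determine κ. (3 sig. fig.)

κ = 4.31

Integrating the TISE across x = 0 gives the cusp condition ψ'(0⁺) − ψ'(0⁻) = −(2mλ/ℏ²)ψ(0).
With ψ ∝ e^{−κ|x|} this yields −2κ = −2mλ/ℏ², so κ = mλ/ℏ² = 4.309.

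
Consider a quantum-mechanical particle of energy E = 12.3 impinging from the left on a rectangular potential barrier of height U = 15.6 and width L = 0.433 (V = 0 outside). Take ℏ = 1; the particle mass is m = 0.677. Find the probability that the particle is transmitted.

Since E < U the interior solution is evanescent with decay constant κ = √(2m(U − E))/ℏ = 2.114.
κL = 0.9153, sinh(κL) = 1.049.
The exact tunnelling result is T⁻¹ = 1 + U² sinh²(κL) / [4E(U − E)] = 2.648, so T = 0.378.

T = 0.378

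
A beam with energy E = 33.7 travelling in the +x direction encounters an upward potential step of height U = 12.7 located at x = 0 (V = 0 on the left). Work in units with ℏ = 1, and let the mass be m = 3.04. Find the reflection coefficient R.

On each side the TISE gives plane waves with k = √(2m(E − V))/ℏ: k₁ = √(2·3.04·33.7) = 14.31, k₂ = √(2·3.04·21) = 11.30.
Matching ψ and ψ′ at x = 0 gives r = (k₁ − k₂)/(k₁ + k₂), so R = r² = 0.01385 and T = 1 − R = 0.9861.

R = 0.0139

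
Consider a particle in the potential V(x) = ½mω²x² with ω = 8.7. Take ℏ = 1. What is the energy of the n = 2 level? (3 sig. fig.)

Using E_n = (n + ½)ℏω: E_2 = 2.5 × 8.7 = 21.75.

E = 21.8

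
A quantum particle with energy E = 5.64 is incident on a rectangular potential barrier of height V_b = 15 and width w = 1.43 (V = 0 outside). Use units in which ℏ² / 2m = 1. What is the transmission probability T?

Since E < V_b the interior solution is evanescent with decay constant κ = √(2m(V_b − E))/ℏ = 3.059.
κw = 4.375, sinh(κw) = 39.71.
The exact tunnelling result is T⁻¹ = 1 + V_b² sinh²(κw) / [4E(V_b − E)] = 1681, so T = 0.000595.

T = 0.000595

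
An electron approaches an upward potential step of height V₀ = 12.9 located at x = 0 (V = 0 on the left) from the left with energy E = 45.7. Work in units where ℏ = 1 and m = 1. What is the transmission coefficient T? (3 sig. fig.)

On each side the TISE gives plane waves with k = √(2m(E − V))/ℏ: k₁ = √(2·1·45.7) = 9.560, k₂ = √(2·1·32.8) = 8.099.
Matching ψ and ψ′ at x = 0 gives r = (k₁ − k₂)/(k₁ + k₂), so R = r² = 0.006844 and T = 1 − R = 0.9932.

T = 0.993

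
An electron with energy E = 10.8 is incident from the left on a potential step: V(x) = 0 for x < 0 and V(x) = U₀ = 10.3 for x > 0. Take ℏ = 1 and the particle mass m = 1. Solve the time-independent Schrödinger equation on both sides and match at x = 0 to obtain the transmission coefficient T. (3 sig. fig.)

On each side the TISE gives plane waves with k = √(2m(E − V))/ℏ: k₁ = √(2·1·10.8) = 4.648, k₂ = √(2·1·0.5) = 1.000.
Continuity of ψ and ψ′ at the step yields the reflection amplitude r = (k₁ − k₂)/(k₁ + k₂) = 0.6459; thus R = |r|² = 0.4171, T = 0.5829.

T = 0.583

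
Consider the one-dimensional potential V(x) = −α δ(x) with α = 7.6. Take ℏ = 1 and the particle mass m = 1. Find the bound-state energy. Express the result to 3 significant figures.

E = -28.9

The bound state is ψ(x) = √κ e^{−κ|x|}. The derivative jump ψ'(0⁺) − ψ'(0⁻) = −(2mα/ℏ²)ψ(0) fixes κ = mα/ℏ² = 7.600.
Then E = −ℏ²κ²/(2m) = −mα²/(2ℏ²) = -28.88.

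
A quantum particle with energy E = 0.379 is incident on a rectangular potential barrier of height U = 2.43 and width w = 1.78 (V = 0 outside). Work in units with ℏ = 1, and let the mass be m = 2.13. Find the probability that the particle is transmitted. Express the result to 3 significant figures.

T = 0.0000567

Since E < U the interior solution is evanescent with decay constant κ = √(2m(U − E))/ℏ = 2.956.
κw = 5.261, sinh(κw) = 96.38.
Matching ψ, ψ′ at both faces gives T = [1 + U² sinh²(κw) / (4E(U − E))]⁻¹ = 1/17640 = 0.0000567.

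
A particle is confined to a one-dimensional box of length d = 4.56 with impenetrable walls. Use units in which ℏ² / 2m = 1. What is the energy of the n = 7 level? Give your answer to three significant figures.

The infinite-well eigenfunctions ψ_n = √(2/d) sin(nπx/d) vanish at both walls, giving E_n = n²π²ℏ²/(2md²).
E_7 = 7² × π² / (2 × 0.5 × 4.56²) = 23.26.

E = 23.3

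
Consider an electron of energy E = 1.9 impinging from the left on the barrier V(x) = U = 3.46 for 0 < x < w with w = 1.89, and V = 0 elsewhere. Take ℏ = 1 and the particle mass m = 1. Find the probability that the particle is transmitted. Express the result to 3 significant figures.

Since E < U the interior solution is evanescent with decay constant κ = √(2m(U − E))/ℏ = 1.766.
κw = 3.338, sinh(κw) = 14.07.
The exact tunnelling result is T⁻¹ = 1 + U² sinh²(κw) / [4E(U − E)] = 200.9, so T = 0.00498.

T = 0.00498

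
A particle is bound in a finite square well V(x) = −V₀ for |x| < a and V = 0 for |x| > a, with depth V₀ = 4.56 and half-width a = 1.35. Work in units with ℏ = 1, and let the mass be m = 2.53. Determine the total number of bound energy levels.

N = 5

Define the well-strength parameter z₀ = (a/ℏ)√(2mV₀) = 1.35 × √(2·2.53·4.56) = 6.485.
The even/odd transcendental equations gain one root per π/2 in z₀, giving N = 1 + ⌊2z₀/π⌋ = 1 + ⌊4.128⌋ = 5.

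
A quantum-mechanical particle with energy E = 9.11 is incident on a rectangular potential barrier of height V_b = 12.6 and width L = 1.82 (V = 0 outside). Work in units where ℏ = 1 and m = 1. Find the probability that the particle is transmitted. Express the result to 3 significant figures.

Since E < V_b the interior solution is evanescent with decay constant κ = √(2m(V_b − E))/ℏ = 2.642.
κL = 4.808, sinh(κL) = 61.26.
The exact tunnelling result is T⁻¹ = 1 + V_b² sinh²(κL) / [4E(V_b − E)] = 4686, so T = 0.000213.

T = 0.000213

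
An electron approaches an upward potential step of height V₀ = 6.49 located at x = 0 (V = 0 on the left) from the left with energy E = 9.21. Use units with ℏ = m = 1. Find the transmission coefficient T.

On each side the TISE gives plane waves with k = √(2m(E − V))/ℏ: k₁ = √(2·1·9.21) = 4.292, k₂ = √(2·1·2.72) = 2.332.
Matching ψ and ψ′ at x = 0 gives r = (k₁ − k₂)/(k₁ + k₂), so R = r² = 0.08750 and T = 1 − R = 0.9125.

T = 0.913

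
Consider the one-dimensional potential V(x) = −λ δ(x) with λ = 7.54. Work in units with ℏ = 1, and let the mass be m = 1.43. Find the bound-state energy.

E = -40.6

The bound state is ψ(x) = √κ e^{−κ|x|}. The derivative jump ψ'(0⁺) − ψ'(0⁻) = −(2mλ/ℏ²)ψ(0) fixes κ = mλ/ℏ² = 10.78.
Then E = −ℏ²κ²/(2m) = −mλ²/(2ℏ²) = -40.65.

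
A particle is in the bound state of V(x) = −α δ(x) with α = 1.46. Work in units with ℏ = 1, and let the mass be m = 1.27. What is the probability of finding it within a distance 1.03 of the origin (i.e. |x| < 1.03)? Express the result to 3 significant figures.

P = 0.978

The normalised bound state is ψ = √κ e^{−κ|x|} with κ = mα/ℏ² = 1.854.
P(|x| < d) = ∫_{−d}^{d} κ e^{−2κ|x|} dx = 1 − e^{−2κd} = 1 − e^{−3.820} = 0.9781.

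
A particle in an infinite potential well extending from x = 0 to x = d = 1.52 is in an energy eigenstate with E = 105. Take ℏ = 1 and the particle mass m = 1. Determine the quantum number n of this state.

From E_n = n²π²ℏ²/(2md²) invert to n = √(2md²E)/(πℏ).
n = (1.52/π) × √(2 × 1 × 105) = 7.011 → n = 7.

n = 7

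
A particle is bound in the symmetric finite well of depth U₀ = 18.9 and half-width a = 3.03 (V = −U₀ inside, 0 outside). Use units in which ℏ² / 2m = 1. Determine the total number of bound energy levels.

Define the well-strength parameter z₀ = (a/ℏ)√(2mU₀) = 3.03 × √(2·0.5·18.9) = 13.17.
The even/odd transcendental equations gain one root per π/2 in z₀, giving N = 1 + ⌊2z₀/π⌋ = 1 + ⌊8.386⌋ = 9.

N = 9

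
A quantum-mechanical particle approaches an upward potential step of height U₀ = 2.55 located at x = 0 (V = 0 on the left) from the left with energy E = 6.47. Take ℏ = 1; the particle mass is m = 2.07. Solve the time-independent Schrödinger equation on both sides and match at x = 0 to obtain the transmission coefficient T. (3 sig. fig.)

On each side the TISE gives plane waves with k = √(2m(E − V))/ℏ: k₁ = √(2·2.07·6.47) = 5.175, k₂ = √(2·2.07·3.92) = 4.028.
Continuity of ψ and ψ′ at the step yields the reflection amplitude r = (k₁ − k₂)/(k₁ + k₂) = 0.1246; thus R = |r|² = 0.01553, T = 0.9845.

T = 0.984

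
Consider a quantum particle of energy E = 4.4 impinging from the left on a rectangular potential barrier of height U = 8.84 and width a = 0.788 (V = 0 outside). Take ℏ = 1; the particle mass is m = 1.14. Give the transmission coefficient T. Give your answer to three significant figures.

T = 0.0262

E < U: inside the barrier ψ ∝ e^{±κx} with κ = √(2m(U − E))/ℏ = 3.182.
κa = 2.507, sinh(κa) = 6.094.
Matching ψ, ψ′ at both faces gives T = [1 + U² sinh²(κa) / (4E(U − E))]⁻¹ = 1/38.14 = 0.0262.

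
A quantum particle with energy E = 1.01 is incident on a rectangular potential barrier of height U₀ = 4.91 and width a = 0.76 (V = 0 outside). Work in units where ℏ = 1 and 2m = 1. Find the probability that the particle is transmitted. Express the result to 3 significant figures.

Since E < U₀ the interior solution is evanescent with decay constant κ = √(2m(U₀ − E))/ℏ = 1.975.
κa = 1.501, sinh(κa) = 2.131.
Matching ψ, ψ′ at both faces gives T = [1 + U₀² sinh²(κa) / (4E(U₀ − E))]⁻¹ = 1/7.951 = 0.126.

T = 0.126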